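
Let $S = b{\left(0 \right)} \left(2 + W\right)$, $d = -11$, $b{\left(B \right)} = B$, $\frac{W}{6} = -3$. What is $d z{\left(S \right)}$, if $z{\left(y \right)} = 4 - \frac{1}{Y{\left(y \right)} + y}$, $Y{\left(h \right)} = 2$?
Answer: $- \frac{77}{2} \approx -38.5$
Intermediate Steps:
$W = -18$ ($W = 6 \left(-3\right) = -18$)
$S = 0$ ($S = 0 \left(2 - 18\right) = 0 \left(-16\right) = 0$)
$z{\left(y \right)} = 4 - \frac{1}{2 + y}$
$d z{\left(S \right)} = - 11 \frac{7 + 4 \cdot 0}{2 + 0} = - 11 \frac{7 + 0}{2} = - 11 \cdot \frac{1}{2} \cdot 7 = \left(-11\right) \frac{7}{2} = - \frac{77}{2}$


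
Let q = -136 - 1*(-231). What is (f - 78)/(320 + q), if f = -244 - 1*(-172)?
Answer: -30/83 ≈ -0.36145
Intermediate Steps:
f = -72 (f = -244 + 172 = -72)
q = 95 (q = -136 + 231 = 95)
(f - 78)/(320 + q) = (-72 - 78)/(320 + 95) = -150/415 = -150*1/415 = -30/83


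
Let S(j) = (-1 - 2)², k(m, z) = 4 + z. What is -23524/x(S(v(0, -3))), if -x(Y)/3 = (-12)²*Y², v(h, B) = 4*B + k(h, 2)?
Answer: 5881/8748 ≈ 0.67227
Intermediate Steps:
v(h, B) = 6 + 4*B (v(h, B) = 4*B + (4 + 2) = 4*B + 6 = 6 + 4*B)
S(j) = 9 (S(j) = (-3)² = 9)
x(Y) = -432*Y² (x(Y) = -3*(-12)²*Y² = -432*Y²)
-23524/x(S(v(0, -3))) = -23524/((-432*9²)) = -23524/((-432*81)) = -23524/(-34992) = -23524*(-1/34992) = 5881/8748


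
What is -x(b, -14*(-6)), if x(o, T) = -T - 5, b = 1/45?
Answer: 89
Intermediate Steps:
b = 1/45 ≈ 0.022222
x(o, T) = -5 - T
-x(b, -14*(-6)) = -(-5 - (-14)*(-6)) = -(-5 - 1*84) = -(-5 - 84) = -1*(-89) = 89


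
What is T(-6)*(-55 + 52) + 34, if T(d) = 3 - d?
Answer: 7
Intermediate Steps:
T(-6)*(-55 + 52) + 34 = (3 - 1*(-6))*(-55 + 52) + 34 = (3 + 6)*(-3) + 34 = 9*(-3) + 34 = -27 + 34 = 7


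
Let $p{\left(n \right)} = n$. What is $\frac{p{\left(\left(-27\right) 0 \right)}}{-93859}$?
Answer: $0$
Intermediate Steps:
$\frac{p{\left(\left(-27\right) 0 \right)}}{-93859} = \frac{\left(-27\right) 0}{-93859} = 0 \left(- \frac{1}{93859}\right) = 0$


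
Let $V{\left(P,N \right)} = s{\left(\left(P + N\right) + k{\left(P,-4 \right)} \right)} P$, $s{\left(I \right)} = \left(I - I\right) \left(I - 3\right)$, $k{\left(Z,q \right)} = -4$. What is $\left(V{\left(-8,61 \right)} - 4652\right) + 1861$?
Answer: $-2791$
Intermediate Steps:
$s{\left(I \right)} = 0$ ($s{\left(I \right)} = 0 \left(-3 + I\right) = 0$)
$V{\left(P,N \right)} = 0$ ($V{\left(P,N \right)} = 0 P = 0$)
$\left(V{\left(-8,61 \right)} - 4652\right) + 1861 = \left(0 - 4652\right) + 1861 = -4652 + 1861 = -2791$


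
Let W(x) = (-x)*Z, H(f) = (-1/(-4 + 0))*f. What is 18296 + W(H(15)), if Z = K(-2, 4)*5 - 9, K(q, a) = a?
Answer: 73019/4 ≈ 18255.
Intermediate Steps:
Z = 11 (Z = 4*5 - 9 = 20 - 9 = 11)
H(f) = f/4 (H(f) = (-1/(-4))*f = (-1*(-¼))*f = f/4)
W(x) = -11*x (W(x) = -x*11 = -11*x)
18296 + W(H(15)) = 18296 - 11*15/4 = 18296 - 165/4 = 73019/4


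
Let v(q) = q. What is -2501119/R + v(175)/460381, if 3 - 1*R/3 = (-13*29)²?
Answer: 1151542282489/196296330018 ≈ 5.8663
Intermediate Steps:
R = -426378 (R = 9 - 3*(-13*29)² = 9 - 3*(-377)² = 9 - 3*142129 = 9 - 426387 = -426378)
-2501119/R + v(175)/460381 = -2501119/(-426378) + 175/460381 = -2501119*(-1/426378) + 175*(1/460381) = 2501119/426378 + 175/460381 = 1151542282489/196296330018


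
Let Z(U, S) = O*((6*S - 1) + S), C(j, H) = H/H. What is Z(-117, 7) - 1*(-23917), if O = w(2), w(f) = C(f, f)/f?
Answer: 23941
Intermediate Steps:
C(j, H) = 1
w(f) = 1/f
O = ½ (O = 1/2 = ½ ≈ 0.50000)
Z(U, S) = -½ + 7*S/2 (Z(U, S) = ((6*S - 1) + S)/2 = ((-1 + 6*S) + S)/2 = (-1 + 7*S)/2 = -½ + 7*S/2)
Z(-117, 7) - 1*(-23917) = (-½ + (7/2)*7) - 1*(-23917) = (-½ + 49/2) + 23917 = 24 + 23917 = 23941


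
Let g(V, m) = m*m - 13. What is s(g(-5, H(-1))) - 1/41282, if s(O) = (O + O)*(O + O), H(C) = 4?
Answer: 1486151/41282 ≈ 36.000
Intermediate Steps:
g(V, m) = -13 + m² (g(V, m) = m² - 13 = -13 + m²)
s(O) = 4*O² (s(O) = (2*O)*(2*O) = 4*O²)
s(g(-5, H(-1))) - 1/41282 = 4*(-13 + 4²)² - 1/41282 = 4*(-13 + 16)² - 1*1/41282 = 4*3² - 1/41282 = 4*9 - 1/41282 = 36 - 1/41282 = 1486151/41282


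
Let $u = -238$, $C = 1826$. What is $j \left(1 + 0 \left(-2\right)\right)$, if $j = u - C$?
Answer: $-2064$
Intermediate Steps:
$j = -2064$ ($j = -238 - 1826 = -2064$)
$j \left(1 + 0 \left(-2\right)\right) = - 2064 \left(1 + 0 \left(-2\right)\right) = - 2064 \left(1 + 0\right) = \left(-2064\right) 1 = -2064$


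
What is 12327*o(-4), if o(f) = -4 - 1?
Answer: -61635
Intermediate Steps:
o(f) = -5
12327*o(-4) = 12327*(-5) = -61635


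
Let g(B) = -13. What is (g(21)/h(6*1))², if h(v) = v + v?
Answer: 169/144 ≈ 1.1736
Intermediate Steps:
h(v) = 2*v
(g(21)/h(6*1))² = (-13/(2*(6*1)))² = (-13/(2*6))² = (-13/12)² = 169/144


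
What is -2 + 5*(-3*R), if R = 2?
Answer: -32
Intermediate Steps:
-2 + 5*(-3*R) = -2 + 5*(-3*2) = -2 + 5*(-6) = -2 - 30 = -32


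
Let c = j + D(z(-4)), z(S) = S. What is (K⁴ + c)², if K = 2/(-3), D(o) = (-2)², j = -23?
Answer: 2319529/6561 ≈ 353.53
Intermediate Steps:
D(o) = 4
c = -19 (c = -23 + 4 = -19)
K = -⅔ (K = 2*(-⅓) = -⅔ ≈ -0.66667)
(K⁴ + c)² = ((-⅔)⁴ - 19)² = (16/81 - 19)² = (-1523/81)² = 2319529/6561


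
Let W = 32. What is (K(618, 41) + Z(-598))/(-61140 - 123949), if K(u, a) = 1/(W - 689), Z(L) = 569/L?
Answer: 374431/72718876854 ≈ 5.1490e-6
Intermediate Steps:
K(u, a) = -1/657 (K(u, a) = 1/(32 - 689) = 1/(-657) = -1/657)
(K(618, 41) + Z(-598))/(-61140 - 123949) = (-1/657 + 569/(-598))/(-61140 - 123949) = (-1/657 + 569*(-1/598))/(-185089) = (-1/657 - 569/598)*(-1/185089) = -374431/392886*(-1/185089) = 374431/72718876854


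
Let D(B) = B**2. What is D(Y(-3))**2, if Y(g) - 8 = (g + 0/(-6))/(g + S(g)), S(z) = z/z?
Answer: 130321/16 ≈ 8145.1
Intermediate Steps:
S(z) = 1
Y(g) = 8 + g/(1 + g) (Y(g) = 8 + (g + 0/(-6))/(g + 1) = 8 + (g + 0*(-1/6))/(1 + g) = 8 + (g + 0)/(1 + g) = 8 + g/(1 + g))
D(Y(-3))**2 = (((8 + 9*(-3))/(1 - 3))**2)**2 = (((8 - 27)/(-2))**2)**2 = ((-1/2*(-19))**2)**2 = ((19/2)**2)**2 = (361/4)**2 = 130321/16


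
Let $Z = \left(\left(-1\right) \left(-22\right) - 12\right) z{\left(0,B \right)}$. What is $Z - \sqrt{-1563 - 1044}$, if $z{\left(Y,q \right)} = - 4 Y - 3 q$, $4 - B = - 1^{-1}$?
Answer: $-150 - i \sqrt{2607} \approx -150.0 - 51.059 i$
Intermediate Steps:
$B = 5$ ($B = 4 - - 1^{-1} = 4 - \left(-1\right) 1 = 4 - -1 = 4 + 1 = 5$)
$Z = -150$ ($Z = \left(\left(-1\right) \left(-22\right) - 12\right) \left(\left(-4\right) 0 - 15\right) = \left(22 - 12\right) \left(0 - 15\right) = 10 \left(-15\right) = -150$)
$Z - \sqrt{-1563 - 1044} = -150 - \sqrt{-1563 - 1044} = -150 - \sqrt{-2607} = -150 - i \sqrt{2607}$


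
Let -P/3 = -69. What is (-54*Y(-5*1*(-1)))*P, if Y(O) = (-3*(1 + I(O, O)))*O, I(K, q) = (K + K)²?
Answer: 16934670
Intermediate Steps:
P = 207 (P = -3*(-69) = 207)
I(K, q) = 4*K² (I(K, q) = (2*K)² = 4*K²)
Y(O) = O*(-3 - 12*O²) (Y(O) = (-3*(1 + 4*O²))*O = (-3 - 12*O²)*O = O*(-3 - 12*O²))
(-54*Y(-5*1*(-1)))*P = -54*(-12*(-5*1*(-1))³ - 3*(-5*1)*(-1))*207 = -54*(-12*(-5*(-1))³ - (-15)*(-1))*207 = -54*(-12*5³ - 3*5)*207 = -54*(-12*125 - 15)*207 = -54*(-1500 - 15)*207 = -54*(-1515)*207 = 81810*207 = 16934670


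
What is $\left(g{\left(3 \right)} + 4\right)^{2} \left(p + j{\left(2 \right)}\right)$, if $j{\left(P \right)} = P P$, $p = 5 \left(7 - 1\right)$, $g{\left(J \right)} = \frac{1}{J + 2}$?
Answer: $\frac{14994}{25} \approx 599.76$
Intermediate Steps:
$g{\left(J \right)} = \frac{1}{2 + J}$
$p = 30$ ($p = 5 \cdot 6 = 30$)
$j{\left(P \right)} = P^{2}$
$\left(g{\left(3 \right)} + 4\right)^{2} \left(p + j{\left(2 \right)}\right) = \left(\frac{1}{2 + 3} + 4\right)^{2} \left(30 + 2^{2}\right) = \left(\frac{1}{5} + 4\right)^{2} \left(30 + 4\right) = \left(\frac{1}{5} + 4\right)^{2} \cdot 34 = \left(\frac{21}{5}\right)^{2} \cdot 34 = \frac{441}{25} \cdot 34 = \frac{14994}{25}$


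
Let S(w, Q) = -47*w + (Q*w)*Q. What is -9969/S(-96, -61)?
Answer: 3323/117568 ≈ 0.028264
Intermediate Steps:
S(w, Q) = -47*w + w*Q²
-9969/S(-96, -61) = -9969*(-1/(96*(-47 + (-61)²))) = -9969*(-1/(96*(-47 + 3721))) = -9969/((-96*3674)) = -9969/(-352704) = -9969*(-1/352704) = 3323/117568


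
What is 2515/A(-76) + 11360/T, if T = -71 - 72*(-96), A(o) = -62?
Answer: -16500795/424142 ≈ -38.904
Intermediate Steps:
T = 6841 (T = -71 + 6912 = 6841)
2515/A(-76) + 11360/T = 2515/(-62) + 11360/6841 = 2515*(-1/62) + 11360*(1/6841) = -2515/62 + 11360/6841 = -16500795/424142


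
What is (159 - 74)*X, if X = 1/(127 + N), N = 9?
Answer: 5/8 ≈ 0.62500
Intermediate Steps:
X = 1/136 (X = 1/(127 + 9) = 1/136 ≈ 0.0073529)
(159 - 74)*X = (159 - 74)*(1/136) = 85*(1/136) = 5/8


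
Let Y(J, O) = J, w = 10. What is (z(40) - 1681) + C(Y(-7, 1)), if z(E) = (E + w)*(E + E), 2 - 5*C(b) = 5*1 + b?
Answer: 11599/5 ≈ 2319.8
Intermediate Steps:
C(b) = -⅗ - b/5 (C(b) = ⅖ - (5*1 + b)/5 = ⅖ - (5 + b)/5 = ⅖ + (-1 - b/5) = -⅗ - b/5)
z(E) = 2*E*(10 + E) (z(E) = (E + 10)*(E + E) = (10 + E)*(2*E) = 2*E*(10 + E))
(z(40) - 1681) + C(Y(-7, 1)) = (2*40*(10 + 40) - 1681) + (-⅗ - ⅕*(-7)) = (2*40*50 - 1681) + (-⅗ + 7/5) = (4000 - 1681) + ⅘ = 2319 + ⅘ = 11599/5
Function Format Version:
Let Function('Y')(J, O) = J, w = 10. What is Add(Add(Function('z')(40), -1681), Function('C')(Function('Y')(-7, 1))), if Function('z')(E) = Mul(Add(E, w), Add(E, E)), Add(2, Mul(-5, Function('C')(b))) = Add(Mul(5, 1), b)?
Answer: Rational(11599, 5) ≈ 2319.8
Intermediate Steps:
Function('C')(b) = Add(Rational(-3, 5), Mul(Rational(-1, 5), b)) (Function('C')(b) = Add(Rational(2, 5), Mul(Rational(-1, 5), Add(Mul(5, 1), b))) = Add(Rational(2, 5), Mul(Rational(-1, 5), Add(5, b))) = Add(Rational(2, 5), Add(-1, Mul(Rational(-1, 5), b))) = Add(Rational(-3, 5), Mul(Rational(-1, 5), b)))
Function('z')(E) = Mul(2, E, Add(10, E)) (Function('z')(E) = Mul(Add(E, 10), Add(E, E)) = Mul(Add(10, E), Mul(2, E)) = Mul(2, E, Add(10, E)))
Add(Add(Function('z')(40), -1681), Function('C')(Function('Y')(-7, 1))) = Add(Add(Mul(2, 40, Add(10, 40)), -1681), Add(Rational(-3, 5), Mul(Rational(-1, 5), -7))) = Add(Add(Mul(2, 40, 50), -1681), Add(Rational(-3, 5), Rational(7, 5))) = Add(Add(4000, -1681), Rational(4, 5)) = Add(2319, Rational(4, 5)) = Rational(11599, 5)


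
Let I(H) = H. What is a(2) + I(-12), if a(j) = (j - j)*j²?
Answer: -12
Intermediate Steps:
a(j) = 0 (a(j) = 0*j² = 0)
a(2) + I(-12) = 0 - 12 = -12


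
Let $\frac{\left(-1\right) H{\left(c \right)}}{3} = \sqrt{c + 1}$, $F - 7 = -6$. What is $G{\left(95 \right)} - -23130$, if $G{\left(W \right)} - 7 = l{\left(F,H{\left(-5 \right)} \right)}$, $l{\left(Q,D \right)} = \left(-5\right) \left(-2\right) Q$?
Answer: $23147$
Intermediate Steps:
$F = 1$ ($F = 7 - 6 = 1$)
$H{\left(c \right)} = - 3 \sqrt{1 + c}$ ($H{\left(c \right)} = - 3 \sqrt{c + 1} = - 3 \sqrt{1 + c}$)
$l{\left(Q,D \right)} = 10 Q$
$G{\left(W \right)} = 17$ ($G{\left(W \right)} = 7 + 10 \cdot 1 = 7 + 10 = 17$)
$G{\left(95 \right)} - -23130 = 17 - -23130 = 17 + 23130 = 23147$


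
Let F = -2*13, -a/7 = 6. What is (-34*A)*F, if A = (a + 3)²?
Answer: 1344564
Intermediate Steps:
a = -42 (a = -7*6 = -42)
F = -26
A = 1521 (A = (-42 + 3)² = (-39)² = 1521)
(-34*A)*F = -34*1521*(-26) = -51714*(-26) = 1344564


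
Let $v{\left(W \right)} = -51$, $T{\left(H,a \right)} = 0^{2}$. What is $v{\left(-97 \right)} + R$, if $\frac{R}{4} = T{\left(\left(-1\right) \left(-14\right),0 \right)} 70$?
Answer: $-51$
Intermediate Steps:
$T{\left(H,a \right)} = 0$
$R = 0$ ($R = 4 \cdot 0 \cdot 70 = 4 \cdot 0 = 0$)
$v{\left(-97 \right)} + R = -51 + 0 = -51$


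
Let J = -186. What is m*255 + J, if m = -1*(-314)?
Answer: 79884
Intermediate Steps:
m = 314
m*255 + J = 314*255 - 186 = 80070 - 186 = 79884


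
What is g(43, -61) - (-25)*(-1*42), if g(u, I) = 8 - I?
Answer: -981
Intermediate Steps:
g(43, -61) - (-25)*(-1*42) = (8 - 1*(-61)) - (-25)*(-1*42) = (8 + 61) - (-25)*(-42) = 69 - 1*1050 = 69 - 1050 = -981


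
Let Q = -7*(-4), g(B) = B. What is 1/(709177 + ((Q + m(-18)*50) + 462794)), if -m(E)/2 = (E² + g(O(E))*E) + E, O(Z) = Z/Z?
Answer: 1/1143199 ≈ 8.7474e-7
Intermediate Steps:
O(Z) = 1
Q = 28
m(E) = -4*E - 2*E² (m(E) = -2*((E² + 1*E) + E) = -2*((E² + E) + E) = -2*((E + E²) + E) = -2*(E² + 2*E) = -4*E - 2*E²)
1/(709177 + ((Q + m(-18)*50) + 462794)) = 1/(709177 + ((28 - 2*(-18)*(2 - 18)*50) + 462794)) = 1/(709177 + ((28 - 2*(-18)*(-16)*50) + 462794)) = 1/(709177 + ((28 - 576*50) + 462794)) = 1/(709177 + ((28 - 28800) + 462794)) = 1/(709177 + (-28772 + 462794)) = 1/(709177 + 434022) = 1/1143199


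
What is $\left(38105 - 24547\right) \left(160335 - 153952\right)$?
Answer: $86540714$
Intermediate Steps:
$\left(38105 - 24547\right) \left(160335 - 153952\right) = 13558 \left(160335 - 153952\right) = 13558 \cdot 6383 = 86540714$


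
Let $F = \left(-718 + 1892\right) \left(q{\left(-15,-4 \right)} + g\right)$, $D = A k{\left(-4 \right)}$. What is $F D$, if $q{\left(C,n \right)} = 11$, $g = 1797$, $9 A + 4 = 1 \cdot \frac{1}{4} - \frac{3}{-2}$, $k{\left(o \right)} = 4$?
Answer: $-2122592$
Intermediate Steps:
$A = - \frac{1}{4}$ ($A = - \frac{4}{9} + \frac{1 \cdot \frac{1}{4} - \frac{3}{-2}}{9} = - \frac{4}{9} + \frac{1 \cdot \frac{1}{4} - - \frac{3}{2}}{9} = - \frac{4}{9} + \frac{\frac{1}{4} + \frac{3}{2}}{9} = - \frac{4}{9} + \frac{1}{9} \cdot \frac{7}{4} = - \frac{4}{9} + \frac{7}{36} = - \frac{1}{4} \approx -0.25$)
$D = -1$ ($D = \left(- \frac{1}{4}\right) 4 = -1$)
$F = 2122592$ ($F = \left(-718 + 1892\right) \left(11 + 1797\right) = 1174 \cdot 1808 = 2122592$)
$F D = 2122592 \left(-1\right) = -2122592$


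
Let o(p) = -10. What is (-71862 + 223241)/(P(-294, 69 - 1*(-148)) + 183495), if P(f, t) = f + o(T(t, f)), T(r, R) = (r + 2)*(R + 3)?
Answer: 151379/183191 ≈ 0.82635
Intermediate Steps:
T(r, R) = (2 + r)*(3 + R)
P(f, t) = -10 + f (P(f, t) = f - 10 = -10 + f)
(-71862 + 223241)/(P(-294, 69 - 1*(-148)) + 183495) = (-71862 + 223241)/((-10 - 294) + 183495) = 151379/(-304 + 183495) = 151379/183191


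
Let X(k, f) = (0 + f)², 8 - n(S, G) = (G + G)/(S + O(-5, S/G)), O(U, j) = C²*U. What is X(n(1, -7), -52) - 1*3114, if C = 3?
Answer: -410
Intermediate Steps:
O(U, j) = 9*U (O(U, j) = 3²*U = 9*U)
n(S, G) = 8 - 2*G/(-45 + S) (n(S, G) = 8 - (G + G)/(S + 9*(-5)) = 8 - 2*G/(S - 45) = 8 - 2*G/(-45 + S))
X(k, f) = f²
X(n(1, -7), -52) - 1*3114 = (-52)² - 1*3114 = 2704 - 3114 = -410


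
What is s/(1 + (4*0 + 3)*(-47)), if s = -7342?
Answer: 3671/70 ≈ 52.443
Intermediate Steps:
s/(1 + (4*0 + 3)*(-47)) = -7342/(1 + (4*0 + 3)*(-47)) = -7342/(1 + (0 + 3)*(-47)) = -7342/(1 + 3*(-47)) = -7342/(1 - 141) = -7342/(-140) = -7342*(-1/140) = 3671/70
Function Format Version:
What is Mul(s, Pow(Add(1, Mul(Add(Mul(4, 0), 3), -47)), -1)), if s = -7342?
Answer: Rational(3671, 70) ≈ 52.443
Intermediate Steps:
Mul(s, Pow(Add(1, Mul(Add(Mul(4, 0), 3), -47)), -1)) = Mul(-7342, Pow(Add(1, Mul(Add(Mul(4, 0), 3), -47)), -1)) = Mul(-7342, Pow(Add(1, Mul(Add(0, 3), -47)), -1)) = Mul(-7342, Pow(Add(1, Mul(3, -47)), -1)) = Mul(-7342, Pow(Add(1, -141), -1)) = Mul(-7342, Pow(-140, -1)) = Mul(-7342, Rational(-1, 140)) = Rational(3671, 70)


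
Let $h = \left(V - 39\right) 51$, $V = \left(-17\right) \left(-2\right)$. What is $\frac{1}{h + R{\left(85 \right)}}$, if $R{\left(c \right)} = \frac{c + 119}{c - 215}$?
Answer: $- \frac{65}{16677} \approx -0.0038976$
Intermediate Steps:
$V = 34$
$h = -255$ ($h = \left(34 - 39\right) 51 = \left(-5\right) 51 = -255$)
$R{\left(c \right)} = \frac{119 + c}{-215 + c}$
$\frac{1}{h + R{\left(85 \right)}} = \frac{1}{-255 + \frac{119 + 85}{-215 + 85}} = \frac{1}{-255 + \frac{1}{-130} \cdot 204} = \frac{1}{-255 - \frac{102}{65}} = \frac{1}{- \frac{16677}{65}} = - \frac{65}{16677}$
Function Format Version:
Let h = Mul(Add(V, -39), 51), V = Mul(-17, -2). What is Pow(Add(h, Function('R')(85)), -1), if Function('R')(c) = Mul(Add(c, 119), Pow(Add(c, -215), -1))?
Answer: Rational(-65, 16677) ≈ -0.0038976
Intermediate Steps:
V = 34
h = -255 (h = Mul(Add(34, -39), 51) = Mul(-5, 51) = -255)
Function('R')(c) = Mul(Pow(Add(-215, c), -1), Add(119, c)) (Function('R')(c) = Mul(Add(119, c), Pow(Add(-215, c), -1)) = Mul(Pow(Add(-215, c), -1), Add(119, c)))
Pow(Add(h, Function('R')(85)), -1) = Pow(Add(-255, Mul(Pow(Add(-215, 85), -1), Add(119, 85))), -1) = Pow(Add(-255, Mul(Pow(-130, -1), 204)), -1) = Pow(Add(-255, Mul(Rational(-1, 130), 204)), -1) = Pow(Add(-255, Rational(-102, 65)), -1) = Pow(Rational(-16677, 65), -1) = Rational(-65, 16677)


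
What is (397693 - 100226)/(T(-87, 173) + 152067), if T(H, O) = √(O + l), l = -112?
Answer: 45234914289/23124372428 - 297467*√61/23124372428 ≈ 1.9561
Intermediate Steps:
T(H, O) = √(-112 + O) (T(H, O) = √(O - 112) = √(-112 + O))
(397693 - 100226)/(T(-87, 173) + 152067) = (397693 - 100226)/(√(-112 + 173) + 152067) = 297467/(√61 + 152067) = 297467/(152067 + √61)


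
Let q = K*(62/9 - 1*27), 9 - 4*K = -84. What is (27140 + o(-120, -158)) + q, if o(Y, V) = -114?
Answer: 318701/12 ≈ 26558.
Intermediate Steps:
K = 93/4 (K = 9/4 - 1/4*(-84) = 9/4 + 21 = 93/4 ≈ 23.250)
q = -5611/12 (q = 93*(62/9 - 1*27)/4 = 93*(62*(1/9) - 27)/4 = 93*(62/9 - 27)/4 = (93/4)*(-181/9) = -5611/12 ≈ -467.58)
(27140 + o(-120, -158)) + q = (27140 - 114) - 5611/12 = 27026 - 5611/12 = 318701/12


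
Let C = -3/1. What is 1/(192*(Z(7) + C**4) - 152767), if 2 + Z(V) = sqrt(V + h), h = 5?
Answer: -137599/18933042433 - 384*sqrt(3)/18933042433 ≈ -7.3028e-6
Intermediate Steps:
C = -3 (C = -3*1 = -3)
Z(V) = -2 + sqrt(5 + V) (Z(V) = -2 + sqrt(V + 5) = -2 + sqrt(5 + V))
1/(192*(Z(7) + C**4) - 152767) = 1/(192*((-2 + sqrt(5 + 7)) + (-3)**4) - 152767) = 1/(192*((-2 + sqrt(12)) + 81) - 152767) = 1/(192*((-2 + 2*sqrt(3)) + 81) - 152767) = 1/(192*(79 + 2*sqrt(3)) - 152767) = 1/((15168 + 384*sqrt(3)) - 152767) = 1/(-137599 + 384*sqrt(3))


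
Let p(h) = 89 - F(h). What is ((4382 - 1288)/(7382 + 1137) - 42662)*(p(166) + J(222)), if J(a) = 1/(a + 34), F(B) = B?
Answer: 255844896933/77888 ≈ 3.2848e+6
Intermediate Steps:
J(a) = 1/(34 + a)
p(h) = 89 - h
((4382 - 1288)/(7382 + 1137) - 42662)*(p(166) + J(222)) = ((4382 - 1288)/(7382 + 1137) - 42662)*((89 - 1*166) + 1/(34 + 222)) = (3094/8519 - 42662)*((89 - 166) + 1/256) = (3094*(1/8519) - 42662)*(-77 + 1/256) = (442/1217 - 42662)*(-19711/256) = -51919212/1217*(-19711/256) = 255844896933/77888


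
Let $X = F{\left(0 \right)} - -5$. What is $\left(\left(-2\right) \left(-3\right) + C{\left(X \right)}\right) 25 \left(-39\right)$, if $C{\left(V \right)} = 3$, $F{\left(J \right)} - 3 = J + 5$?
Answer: $-8775$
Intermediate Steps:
$F{\left(J \right)} = 8 + J$ ($F{\left(J \right)} = 3 + \left(J + 5\right) = 3 + \left(5 + J\right) = 8 + J$)
$X = 13$ ($X = \left(8 + 0\right) - -5 = 8 + 5 = 13$)
$\left(\left(-2\right) \left(-3\right) + C{\left(X \right)}\right) 25 \left(-39\right) = \left(\left(-2\right) \left(-3\right) + 3\right) 25 \left(-39\right) = \left(6 + 3\right) 25 \left(-39\right) = 9 \cdot 25 \left(-39\right) = 225 \left(-39\right) = -8775$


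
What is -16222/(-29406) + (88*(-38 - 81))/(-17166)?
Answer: 16289069/14021761 ≈ 1.1617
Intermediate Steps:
-16222/(-29406) + (88*(-38 - 81))/(-17166) = -16222*(-1/29406) + (88*(-119))*(-1/17166) = 8111/14703 - 10472*(-1/17166) = 8111/14703 + 5236/8583 = 16289069/14021761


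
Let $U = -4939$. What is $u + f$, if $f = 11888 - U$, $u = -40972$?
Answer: $-24145$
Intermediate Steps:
$f = 16827$ ($f = 11888 - -4939 = 11888 + 4939 = 16827$)
$u + f = -40972 + 16827 = -24145$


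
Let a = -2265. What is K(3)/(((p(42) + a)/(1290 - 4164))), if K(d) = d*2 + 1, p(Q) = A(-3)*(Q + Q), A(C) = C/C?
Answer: 6706/727 ≈ 9.2242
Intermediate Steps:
A(C) = 1
p(Q) = 2*Q (p(Q) = 1*(Q + Q) = 1*(2*Q) = 2*Q)
K(d) = 1 + 2*d (K(d) = 2*d + 1 = 1 + 2*d)
K(3)/(((p(42) + a)/(1290 - 4164))) = (1 + 2*3)/(((2*42 - 2265)/(1290 - 4164))) = (1 + 6)/(((84 - 2265)/(-2874))) = 7/((-2181*(-1/2874))) = 7/(727/958) = 7*(958/727) = 6706/727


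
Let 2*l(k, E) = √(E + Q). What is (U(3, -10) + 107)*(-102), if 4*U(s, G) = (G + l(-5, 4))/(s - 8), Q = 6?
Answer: -10965 + 51*√10/20 ≈ -10957.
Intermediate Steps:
l(k, E) = √(6 + E)/2 (l(k, E) = √(E + 6)/2 = √(6 + E)/2)
U(s, G) = (G + √10/2)/(4*(-8 + s)) (U(s, G) = ((G + √(6 + 4)/2)/(s - 8))/4 = ((G + √10/2)/(-8 + s))/4 = (G + √10/2)/(4*(-8 + s)))
(U(3, -10) + 107)*(-102) = ((√10 + 2*(-10))/(8*(-8 + 3)) + 107)*(-102) = ((⅛)*(√10 - 20)/(-5) + 107)*(-102) = ((⅛)*(-⅕)*(-20 + √10) + 107)*(-102) = ((½ - √10/40) + 107)*(-102) = (215/2 - √10/40)*(-102) = -10965 + 51*√10/20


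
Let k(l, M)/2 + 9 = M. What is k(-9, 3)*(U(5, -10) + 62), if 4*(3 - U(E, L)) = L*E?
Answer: -930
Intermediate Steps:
k(l, M) = -18 + 2*M
U(E, L) = 3 - E*L/4 (U(E, L) = 3 - L*E/4 = 3 - E*L/4)
k(-9, 3)*(U(5, -10) + 62) = (-18 + 2*3)*((3 - ¼*5*(-10)) + 62) = (-18 + 6)*((3 + 25/2) + 62) = -12*(31/2 + 62) = -12*155/2 = -930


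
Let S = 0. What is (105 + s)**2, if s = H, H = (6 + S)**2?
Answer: 19881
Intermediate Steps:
H = 36 (H = (6 + 0)**2 = 6**2 = 36)
s = 36
(105 + s)**2 = (105 + 36)**2 = 141**2 = 19881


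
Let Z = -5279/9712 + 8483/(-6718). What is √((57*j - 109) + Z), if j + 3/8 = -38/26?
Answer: I*√2422306696637814935/106023476 ≈ 14.68*I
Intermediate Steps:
j = -191/104 (j = -3/8 - 38/26 = -3/8 - 38*1/26 = -3/8 - 19/13 = -191/104 ≈ -1.8365)
Z = -58925609/32622608 (Z = -5279*1/9712 + 8483*(-1/6718) = -5279/9712 - 8483/6718 = -58925609/32622608 ≈ -1.8063)
√((57*j - 109) + Z) = √((57*(-191/104) - 109) - 58925609/32622608) = √((-10887/104 - 109) - 58925609/32622608) = √(-22223/104 - 58925609/32622608) = √(-91387560115/424093904) = I*√2422306696637814935/106023476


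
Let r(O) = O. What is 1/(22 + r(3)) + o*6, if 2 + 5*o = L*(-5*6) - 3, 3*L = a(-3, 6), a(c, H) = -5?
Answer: 1351/25 ≈ 54.040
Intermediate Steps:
L = -5/3 (L = (⅓)*(-5) = -5/3 ≈ -1.6667)
o = 9 (o = -⅖ + (-(-25)*6/3 - 3)/5 = -⅖ + (-5/3*(-30) - 3)/5 = -⅖ + (50 - 3)/5 = -⅖ + (⅕)*47 = -⅖ + 47/5 = 9)
1/(22 + r(3)) + o*6 = 1/(22 + 3) + 9*6 = 1/25 + 54 = 1351/25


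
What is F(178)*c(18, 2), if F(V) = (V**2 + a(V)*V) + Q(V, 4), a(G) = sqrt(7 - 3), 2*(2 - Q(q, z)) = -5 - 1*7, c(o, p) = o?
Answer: 576864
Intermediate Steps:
Q(q, z) = 8 (Q(q, z) = 2 - (-5 - 1*7)/2 = 2 - (-5 - 7)/2 = 2 - 1/2*(-12) = 2 + 6 = 8)
a(G) = 2 (a(G) = sqrt(4) = 2)
F(V) = 8 + V**2 + 2*V (F(V) = (V**2 + 2*V) + 8 = 8 + V**2 + 2*V)
F(178)*c(18, 2) = (8 + 178**2 + 2*178)*18 = (8 + 31684 + 356)*18 = 32048*18 = 576864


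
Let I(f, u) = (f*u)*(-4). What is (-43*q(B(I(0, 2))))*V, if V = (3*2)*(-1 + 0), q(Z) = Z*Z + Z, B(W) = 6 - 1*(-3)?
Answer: 23220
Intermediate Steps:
I(f, u) = -4*f*u
B(W) = 9 (B(W) = 6 + 3 = 9)
q(Z) = Z + Z² (q(Z) = Z² + Z = Z + Z²)
V = -6 (V = 6*(-1) = -6)
(-43*q(B(I(0, 2))))*V = -387*(1 + 9)*(-6) = -387*10*(-6) = -43*90*(-6) = -3870*(-6) = 23220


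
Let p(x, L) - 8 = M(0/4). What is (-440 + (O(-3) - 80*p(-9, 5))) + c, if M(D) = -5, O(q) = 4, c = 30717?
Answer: 30041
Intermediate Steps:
p(x, L) = 3 (p(x, L) = 8 - 5 = 3)
(-440 + (O(-3) - 80*p(-9, 5))) + c = (-440 + (4 - 80*3)) + 30717 = (-440 + (4 - 240)) + 30717 = (-440 - 236) + 30717 = -676 + 30717 = 30041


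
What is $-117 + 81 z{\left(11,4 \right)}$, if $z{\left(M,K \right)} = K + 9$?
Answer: $936$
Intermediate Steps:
$z{\left(M,K \right)} = 9 + K$
$-117 + 81 z{\left(11,4 \right)} = -117 + 81 \left(9 + 4\right) = -117 + 81 \cdot 13 = -117 + 1053 = 936$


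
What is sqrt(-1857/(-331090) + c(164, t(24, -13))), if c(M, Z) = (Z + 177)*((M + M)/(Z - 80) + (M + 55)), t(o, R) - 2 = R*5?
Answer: 3*sqrt(6153159425892895130)/47345870 ≈ 157.18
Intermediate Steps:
t(o, R) = 2 + 5*R (t(o, R) = 2 + R*5 = 2 + 5*R)
c(M, Z) = (177 + Z)*(55 + M + 2*M/(-80 + Z)) (c(M, Z) = (177 + Z)*((2*M)/(-80 + Z) + (55 + M)) = (177 + Z)*(2*M/(-80 + Z) + (55 + M)) = (177 + Z)*(55 + M + 2*M/(-80 + Z)))
sqrt(-1857/(-331090) + c(164, t(24, -13))) = sqrt(-1857/(-331090) + (-778800 - 13806*164 + 55*(2 + 5*(-13))**2 + 5335*(2 + 5*(-13)) + 164*(2 + 5*(-13))**2 + 99*164*(2 + 5*(-13)))/(-80 + (2 + 5*(-13)))) = sqrt(-1857*(-1/331090) + (-778800 - 2264184 + 55*(2 - 65)**2 + 5335*(2 - 65) + 164*(2 - 65)**2 + 99*164*(2 - 65))/(-80 + (2 - 65))) = sqrt(1857/331090 + (-778800 - 2264184 + 55*(-63)**2 + 5335*(-63) + 164*(-63)**2 + 99*164*(-63))/(-80 - 63)) = sqrt(1857/331090 + (-778800 - 2264184 + 55*3969 - 336105 + 164*3969 - 1022868)/(-143)) = sqrt(1857/331090 - (-778800 - 2264184 + 218295 - 336105 + 650916 - 1022868)/143) = sqrt(1857/331090 - 1/143*(-3532746)) = sqrt(1857/331090 + 3532746/143) = sqrt(1169657138691/47345870) = 3*sqrt(6153159425892895130)/47345870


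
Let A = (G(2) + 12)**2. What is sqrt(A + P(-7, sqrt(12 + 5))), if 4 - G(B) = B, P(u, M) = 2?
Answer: 3*sqrt(22) ≈ 14.071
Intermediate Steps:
G(B) = 4 - B
A = 196 (A = ((4 - 1*2) + 12)**2 = ((4 - 2) + 12)**2 = (2 + 12)**2 = 14**2 = 196)
sqrt(A + P(-7, sqrt(12 + 5))) = sqrt(196 + 2) = sqrt(198) = 3*sqrt(22)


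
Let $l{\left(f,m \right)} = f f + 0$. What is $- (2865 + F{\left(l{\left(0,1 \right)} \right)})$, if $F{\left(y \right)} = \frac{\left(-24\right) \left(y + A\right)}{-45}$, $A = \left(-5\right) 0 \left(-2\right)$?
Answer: $-2865$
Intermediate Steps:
$A = 0$ ($A = 0 \left(-2\right) = 0$)
$l{\left(f,m \right)} = f^{2}$ ($l{\left(f,m \right)} = f^{2} + 0 = f^{2}$)
$F{\left(y \right)} = \frac{8 y}{15}$ ($F{\left(y \right)} = \frac{\left(-24\right) \left(y + 0\right)}{-45} = - 24 y \left(- \frac{1}{45}\right) = \frac{8 y}{15}$)
$- (2865 + F{\left(l{\left(0,1 \right)} \right)}) = - (2865 + \frac{8 \cdot 0^{2}}{15}) = - (2865 + \frac{8}{15} \cdot 0) = - (2865 + 0) = \left(-1\right) 2865 = -2865$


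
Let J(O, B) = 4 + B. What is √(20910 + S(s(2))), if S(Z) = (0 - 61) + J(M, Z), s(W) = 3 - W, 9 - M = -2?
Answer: √20854 ≈ 144.41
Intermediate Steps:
M = 11 (M = 9 - 1*(-2) = 9 + 2 = 11)
S(Z) = -57 + Z (S(Z) = (0 - 61) + (4 + Z) = -61 + (4 + Z) = -57 + Z)
√(20910 + S(s(2))) = √(20910 + (-57 + (3 - 1*2))) = √(20910 + (-57 + (3 - 2))) = √(20910 + (-57 + 1)) = √(20910 - 56) = √20854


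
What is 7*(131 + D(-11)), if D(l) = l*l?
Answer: 1764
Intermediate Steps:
D(l) = l²
7*(131 + D(-11)) = 7*(131 + (-11)²) = 7*(131 + 121) = 7*252 = 1764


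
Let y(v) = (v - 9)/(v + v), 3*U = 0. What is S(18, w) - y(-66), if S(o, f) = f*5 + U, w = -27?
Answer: -5965/44 ≈ -135.57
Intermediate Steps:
U = 0 (U = (⅓)*0 = 0)
y(v) = (-9 + v)/(2*v) (y(v) = (-9 + v)/((2*v)) = (-9 + v)*(1/(2*v)) = (-9 + v)/(2*v))
S(o, f) = 5*f (S(o, f) = f*5 + 0 = 5*f + 0 = 5*f)
S(18, w) - y(-66) = 5*(-27) - (-9 - 66)/(2*(-66)) = -135 - (-1)*(-75)/(2*66) = -135 - 1*25/44 = -135 - 25/44 = -5965/44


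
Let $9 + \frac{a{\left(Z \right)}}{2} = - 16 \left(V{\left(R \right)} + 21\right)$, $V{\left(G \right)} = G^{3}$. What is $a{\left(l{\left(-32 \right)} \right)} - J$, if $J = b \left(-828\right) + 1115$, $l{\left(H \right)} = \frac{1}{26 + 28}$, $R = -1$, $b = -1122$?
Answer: $-930789$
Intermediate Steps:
$l{\left(H \right)} = \frac{1}{54}$
$J = 930131$ ($J = \left(-1122\right) \left(-828\right) + 1115 = 929016 + 1115 = 930131$)
$a{\left(Z \right)} = -658$ ($a{\left(Z \right)} = -18 + 2 \left(- 16 \left(\left(-1\right)^{3} + 21\right)\right) = -18 + 2 \left(- 16 \left(-1 + 21\right)\right) = -18 + 2 \left(\left(-16\right) 20\right) = -18 + 2 \left(-320\right) = -18 - 640 = -658$)
$a{\left(l{\left(-32 \right)} \right)} - J = -658 - 930131 = -930789$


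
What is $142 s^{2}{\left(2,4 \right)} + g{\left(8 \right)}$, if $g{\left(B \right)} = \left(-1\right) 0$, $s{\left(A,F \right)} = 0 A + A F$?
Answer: $9088$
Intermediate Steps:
$s{\left(A,F \right)} = A F$ ($s{\left(A,F \right)} = 0 + A F = A F$)
$g{\left(B \right)} = 0$
$142 s^{2}{\left(2,4 \right)} + g{\left(8 \right)} = 142 \left(2 \cdot 4\right)^{2} + 0 = 142 \cdot 8^{2} + 0 = 142 \cdot 64 + 0 = 9088 + 0 = 9088$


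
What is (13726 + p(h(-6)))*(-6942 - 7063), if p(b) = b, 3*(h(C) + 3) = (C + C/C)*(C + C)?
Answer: -192470715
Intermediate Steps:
h(C) = -3 + 2*C*(1 + C)/3 (h(C) = -3 + ((C + C/C)*(C + C))/3 = -3 + ((C + 1)*(2*C))/3 = -3 + ((1 + C)*(2*C))/3 = -3 + (2*C*(1 + C))/3 = -3 + 2*C*(1 + C)/3)
(13726 + p(h(-6)))*(-6942 - 7063) = (13726 + (-3 + (⅔)*(-6) + (⅔)*(-6)²))*(-6942 - 7063) = (13726 + (-3 - 4 + (⅔)*36))*(-14005) = (13726 + (-3 - 4 + 24))*(-14005) = (13726 + 17)*(-14005) = 13743*(-14005) = -192470715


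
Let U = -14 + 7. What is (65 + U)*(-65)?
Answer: -3770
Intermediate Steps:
U = -7
(65 + U)*(-65) = (65 - 7)*(-65) = 58*(-65) = -3770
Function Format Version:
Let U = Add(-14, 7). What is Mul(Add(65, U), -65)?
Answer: -3770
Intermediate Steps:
U = -7
Mul(Add(65, U), -65) = Mul(Add(65, -7), -65) = Mul(58, -65) = -3770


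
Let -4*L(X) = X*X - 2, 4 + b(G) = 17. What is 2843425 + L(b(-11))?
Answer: 11373533/4 ≈ 2.8434e+6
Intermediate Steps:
b(G) = 13 (b(G) = -4 + 17 = 13)
L(X) = ½ - X²/4 (L(X) = -(X*X - 2)/4 = -(X² - 2)/4 = -(-2 + X²)/4 = ½ - X²/4)
2843425 + L(b(-11)) = 2843425 + (½ - ¼*13²) = 2843425 + (½ - ¼*169) = 2843425 + (½ - 169/4) = 2843425 - 167/4 = 11373533/4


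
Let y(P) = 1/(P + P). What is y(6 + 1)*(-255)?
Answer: -255/14 ≈ -18.214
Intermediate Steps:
y(P) = 1/(2*P)
y(6 + 1)*(-255) = (1/(2*(6 + 1)))*(-255) = ((½)/7)*(-255) = ((½)*(⅐))*(-255) = (1/14)*(-255) = -255/14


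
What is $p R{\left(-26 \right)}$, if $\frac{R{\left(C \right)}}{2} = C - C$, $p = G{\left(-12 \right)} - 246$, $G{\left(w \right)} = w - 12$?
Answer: $0$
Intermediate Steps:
$G{\left(w \right)} = -12 + w$
$p = -270$ ($p = \left(-12 - 12\right) - 246 = -24 - 246 = -270$)
$R{\left(C \right)} = 0$ ($R{\left(C \right)} = 2 \left(C - C\right) = 2 \cdot 0 = 0$)
$p R{\left(-26 \right)} = \left(-270\right) 0 = 0$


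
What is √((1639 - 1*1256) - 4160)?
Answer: I*√3777 ≈ 61.457*I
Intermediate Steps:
√((1639 - 1*1256) - 4160) = √((1639 - 1256) - 4160) = √(383 - 4160) = √(-3777) = I*√3777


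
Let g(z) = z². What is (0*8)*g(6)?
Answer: 0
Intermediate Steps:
(0*8)*g(6) = (0*8)*6² = 0*36 = 0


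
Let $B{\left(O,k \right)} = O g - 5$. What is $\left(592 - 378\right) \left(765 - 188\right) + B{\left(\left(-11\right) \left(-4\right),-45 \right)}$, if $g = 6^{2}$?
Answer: $125057$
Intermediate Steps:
$g = 36$
$B{\left(O,k \right)} = -5 + 36 O$ ($B{\left(O,k \right)} = O 36 - 5 = 36 O - 5 = -5 + 36 O$)
$\left(592 - 378\right) \left(765 - 188\right) + B{\left(\left(-11\right) \left(-4\right),-45 \right)} = \left(592 - 378\right) \left(765 - 188\right) - \left(5 - 36 \left(\left(-11\right) \left(-4\right)\right)\right) = 214 \cdot 577 + \left(-5 + 36 \cdot 44\right) = 123478 + \left(-5 + 1584\right) = 123478 + 1579 = 125057$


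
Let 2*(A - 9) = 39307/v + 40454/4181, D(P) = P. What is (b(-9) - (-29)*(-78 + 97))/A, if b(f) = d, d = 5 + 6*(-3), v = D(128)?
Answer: 5095936/1585431 ≈ 3.2142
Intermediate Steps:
v = 128
d = -13 (d = 5 - 18 = -13)
b(f) = -13
A = 1585431/9472 (A = 9 + (39307/128 + 40454/4181)/2 = 9 + (39307*(1/128) + 40454*(1/4181))/2 = 9 + (39307/128 + 358/37)/2 = 9 + (1/2)*(1500183/4736) = 9 + 1500183/9472 = 1585431/9472 ≈ 167.38)
(b(-9) - (-29)*(-78 + 97))/A = (-13 - (-29)*(-78 + 97))/(1585431/9472) = (-13 - (-29)*19)*(9472/1585431) = (-13 - 1*(-551))*(9472/1585431) = (-13 + 551)*(9472/1585431) = 538*(9472/1585431) = 5095936/1585431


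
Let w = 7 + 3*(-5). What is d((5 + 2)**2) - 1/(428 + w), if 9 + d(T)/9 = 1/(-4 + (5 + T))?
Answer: -169727/2100 ≈ -80.822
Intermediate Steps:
w = -8 (w = 7 - 15 = -8)
d(T) = -81 + 9/(1 + T) (d(T) = -81 + 9/(-4 + (5 + T)) = -81 + 9/(1 + T))
d((5 + 2)**2) - 1/(428 + w) = 9*(-8 - 9*(5 + 2)**2)/(1 + (5 + 2)**2) - 1/(428 - 8) = 9*(-8 - 9*7**2)/(1 + 7**2) - 1/420 = 9*(-8 - 9*49)/(1 + 49) - 1*1/420 = 9*(-8 - 441)/50 - 1/420 = 9*(1/50)*(-449) - 1/420 = -4041/50 - 1/420 = -169727/2100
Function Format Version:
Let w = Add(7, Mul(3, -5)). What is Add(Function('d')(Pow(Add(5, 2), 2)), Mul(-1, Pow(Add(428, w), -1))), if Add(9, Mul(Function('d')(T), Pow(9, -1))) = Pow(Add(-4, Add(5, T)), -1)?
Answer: Rational(-169727, 2100) ≈ -80.822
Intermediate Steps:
w = -8 (w = Add(7, -15) = -8)
Function('d')(T) = Add(-81, Mul(9, Pow(Add(1, T), -1))) (Function('d')(T) = Add(-81, Mul(9, Pow(Add(-4, Add(5, T)), -1))) = Add(-81, Mul(9, Pow(Add(1, T), -1))))
Add(Function('d')(Pow(Add(5, 2), 2)), Mul(-1, Pow(Add(428, w), -1))) = Add(Mul(9, Pow(Add(1, Pow(Add(5, 2), 2)), -1), Add(-8, Mul(-9, Pow(Add(5, 2), 2)))), Mul(-1, Pow(Add(428, -8), -1))) = Add(Mul(9, Pow(Add(1, Pow(7, 2)), -1), Add(-8, Mul(-9, Pow(7, 2)))), Mul(-1, Pow(420, -1))) = Add(Mul(9, Pow(Add(1, 49), -1), Add(-8, Mul(-9, 49))), Mul(-1, Rational(1, 420))) = Add(Mul(9, Pow(50, -1), Add(-8, -441)), Rational(-1, 420)) = Add(Mul(9, Rational(1, 50), -449), Rational(-1, 420)) = Add(Rational(-4041, 50), Rational(-1, 420)) = Rational(-169727, 2100)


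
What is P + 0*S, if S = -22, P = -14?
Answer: -14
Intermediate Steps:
P + 0*S = -14 + 0*(-22) = -14 + 0 = -14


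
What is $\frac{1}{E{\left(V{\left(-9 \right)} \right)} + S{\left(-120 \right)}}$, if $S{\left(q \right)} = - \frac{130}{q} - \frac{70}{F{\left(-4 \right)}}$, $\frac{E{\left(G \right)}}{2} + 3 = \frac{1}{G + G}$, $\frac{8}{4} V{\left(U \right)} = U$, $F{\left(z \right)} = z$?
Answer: $\frac{36}{445} \approx 0.080899$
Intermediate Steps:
$V{\left(U \right)} = \frac{U}{2}$
$E{\left(G \right)} = -6 + \frac{1}{G}$ ($E{\left(G \right)} = -6 + \frac{2}{G + G} = -6 + \frac{2}{2 G} = -6 + 2 \frac{1}{2 G} = -6 + \frac{1}{G}$)
$S{\left(q \right)} = \frac{35}{2} - \frac{130}{q}$ ($S{\left(q \right)} = - \frac{130}{q} - \frac{70}{-4} = - \frac{130}{q} - - \frac{35}{2} = - \frac{130}{q} + \frac{35}{2} = \frac{35}{2} - \frac{130}{q}$)
$\frac{1}{E{\left(V{\left(-9 \right)} \right)} + S{\left(-120 \right)}} = \frac{1}{\left(-6 + \frac{1}{\frac{1}{2} \left(-9\right)}\right) + \left(\frac{35}{2} - \frac{130}{-120}\right)} = \frac{1}{\left(-6 + \frac{1}{- \frac{9}{2}}\right) + \left(\frac{35}{2} - - \frac{13}{12}\right)} = \frac{1}{\left(-6 - \frac{2}{9}\right) + \left(\frac{35}{2} + \frac{13}{12}\right)} = \frac{1}{- \frac{56}{9} + \frac{223}{12}} = \frac{1}{\frac{445}{36}} = \frac{36}{445}$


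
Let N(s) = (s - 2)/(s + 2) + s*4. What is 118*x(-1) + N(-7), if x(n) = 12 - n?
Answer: 7539/5 ≈ 1507.8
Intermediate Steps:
N(s) = 4*s + (-2 + s)/(2 + s) (N(s) = (-2 + s)/(2 + s) + 4*s = 4*s + (-2 + s)/(2 + s))
118*x(-1) + N(-7) = 118*(12 - 1*(-1)) + (-2 + 4*(-7)² + 9*(-7))/(2 - 7) = 118*(12 + 1) + (-2 + 4*49 - 63)/(-5) = 118*13 - (-2 + 196 - 63)/5 = 1534 - ⅕*131 = 1534 - 131/5 = 7539/5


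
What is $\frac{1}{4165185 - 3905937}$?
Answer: $\frac{1}{259248} \approx 3.8573 \cdot 10^{-6}$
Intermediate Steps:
$\frac{1}{4165185 - 3905937} = \frac{1}{259248}$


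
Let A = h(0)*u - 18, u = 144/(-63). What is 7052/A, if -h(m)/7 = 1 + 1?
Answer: 3526/7 ≈ 503.71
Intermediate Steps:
u = -16/7 (u = 144*(-1/63) = -16/7 ≈ -2.2857)
h(m) = -14 (h(m) = -7*(1 + 1) = -7*2 = -14)
A = 14 (A = -14*(-16/7) - 18 = 32 - 18 = 14)
7052/A = 7052/14 = 7052*(1/14) = 3526/7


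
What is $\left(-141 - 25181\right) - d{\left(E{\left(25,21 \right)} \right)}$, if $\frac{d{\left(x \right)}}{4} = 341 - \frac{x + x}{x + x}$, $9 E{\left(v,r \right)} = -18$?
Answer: $-26682$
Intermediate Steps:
$E{\left(v,r \right)} = -2$ ($E{\left(v,r \right)} = \frac{1}{9} \left(-18\right) = -2$)
$d{\left(x \right)} = 1360$ ($d{\left(x \right)} = 4 \left(341 - \frac{x + x}{x + x}\right) = 4 \left(341 - \frac{2 x}{2 x}\right) = 4 \left(341 - 2 x \frac{1}{2 x}\right) = 4 \left(341 - 1\right) = 4 \cdot 340 = 1360$)
$\left(-141 - 25181\right) - d{\left(E{\left(25,21 \right)} \right)} = \left(-141 - 25181\right) - 1360 = -25322 - 1360 = -26682$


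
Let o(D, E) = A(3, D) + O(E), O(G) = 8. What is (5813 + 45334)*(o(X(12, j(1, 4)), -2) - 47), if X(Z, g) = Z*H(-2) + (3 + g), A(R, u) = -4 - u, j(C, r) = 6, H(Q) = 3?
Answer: -4500936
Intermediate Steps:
X(Z, g) = 3 + g + 3*Z (X(Z, g) = Z*3 + (3 + g) = 3*Z + (3 + g) = 3 + g + 3*Z)
o(D, E) = 4 - D (o(D, E) = (-4 - D) + 8 = 4 - D)
(5813 + 45334)*(o(X(12, j(1, 4)), -2) - 47) = (5813 + 45334)*((4 - (3 + 6 + 3*12)) - 47) = 51147*((4 - (3 + 6 + 36)) - 47) = 51147*((4 - 1*45) - 47) = 51147*((4 - 45) - 47) = 51147*(-41 - 47) = 51147*(-88) = -4500936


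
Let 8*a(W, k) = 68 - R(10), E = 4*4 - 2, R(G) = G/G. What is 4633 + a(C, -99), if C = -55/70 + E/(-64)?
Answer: 37131/8 ≈ 4641.4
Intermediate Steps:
R(G) = 1
E = 14 (E = 16 - 2 = 14)
C = -225/224 (C = -55/70 + 14/(-64) = -55*1/70 + 14*(-1/64) = -11/14 - 7/32 = -225/224 ≈ -1.0045)
a(W, k) = 67/8 (a(W, k) = (68 - 1*1)/8 = (68 - 1)/8 = (⅛)*67 = 67/8)
4633 + a(C, -99) = 4633 + 67/8 = 37131/8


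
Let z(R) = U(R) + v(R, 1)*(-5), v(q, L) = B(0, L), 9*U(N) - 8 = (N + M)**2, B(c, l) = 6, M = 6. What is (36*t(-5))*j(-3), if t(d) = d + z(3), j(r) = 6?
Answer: -5424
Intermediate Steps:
U(N) = 8/9 + (6 + N)**2/9 (U(N) = 8/9 + (N + 6)**2/9 = 8/9 + (6 + N)**2/9)
v(q, L) = 6
z(R) = -262/9 + (6 + R)**2/9 (z(R) = (8/9 + (6 + R)**2/9) + 6*(-5) = (8/9 + (6 + R)**2/9) - 30 = -262/9 + (6 + R)**2/9)
t(d) = -181/9 + d (t(d) = d + (-262/9 + (6 + 3)**2/9) = d + (-262/9 + (1/9)*9**2) = d + (-262/9 + (1/9)*81) = d + (-262/9 + 9) = d - 181/9 = -181/9 + d)
(36*t(-5))*j(-3) = (36*(-181/9 - 5))*6 = (36*(-226/9))*6 = -904*6 = -5424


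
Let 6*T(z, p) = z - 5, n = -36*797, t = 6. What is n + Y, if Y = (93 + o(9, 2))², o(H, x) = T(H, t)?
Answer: -179267/9 ≈ -19919.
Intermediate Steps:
n = -28692
T(z, p) = -⅚ + z/6 (T(z, p) = (z - 5)/6 = (-5 + z)/6 = -⅚ + z/6)
o(H, x) = -⅚ + H/6
Y = 78961/9 (Y = (93 + (-⅚ + (⅙)*9))² = (93 + (-⅚ + 3/2))² = (93 + ⅔)² = (281/3)² = 78961/9 ≈ 8773.4)
n + Y = -28692 + 78961/9 = -179267/9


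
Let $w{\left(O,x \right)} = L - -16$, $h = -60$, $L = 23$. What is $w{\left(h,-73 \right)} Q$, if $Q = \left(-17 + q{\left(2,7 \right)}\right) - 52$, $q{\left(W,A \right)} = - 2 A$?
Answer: $-3237$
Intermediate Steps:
$w{\left(O,x \right)} = 39$ ($w{\left(O,x \right)} = 23 - -16 = 23 + 16 = 39$)
$Q = -83$ ($Q = \left(-17 - 14\right) - 52 = -31 - 52 = -83$)
$w{\left(h,-73 \right)} Q = 39 \left(-83\right) = -3237$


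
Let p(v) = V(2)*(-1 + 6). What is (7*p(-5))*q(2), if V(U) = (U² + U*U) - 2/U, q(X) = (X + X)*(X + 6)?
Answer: 7840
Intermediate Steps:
q(X) = 2*X*(6 + X) (q(X) = (2*X)*(6 + X) = 2*X*(6 + X))
V(U) = -2/U + 2*U² (V(U) = (U² + U²) - 2/U = 2*U² - 2/U = -2/U + 2*U²)
p(v) = 35 (p(v) = (2*(-1 + 2³)/2)*(-1 + 6) = (2*(½)*(-1 + 8))*5 = (2*(½)*7)*5 = 7*5 = 35)
(7*p(-5))*q(2) = (7*35)*(2*2*(6 + 2)) = 245*(2*2*8) = 245*32 = 7840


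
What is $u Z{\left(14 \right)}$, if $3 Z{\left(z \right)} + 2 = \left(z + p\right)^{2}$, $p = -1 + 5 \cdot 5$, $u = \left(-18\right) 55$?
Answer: $-475860$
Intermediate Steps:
$u = -990$
$p = 24$ ($p = -1 + 25 = 24$)
$Z{\left(z \right)} = - \frac{2}{3} + \frac{\left(24 + z\right)^{2}}{3}$ ($Z{\left(z \right)} = - \frac{2}{3} + \frac{\left(z + 24\right)^{2}}{3} = - \frac{2}{3} + \frac{\left(24 + z\right)^{2}}{3}$)
$u Z{\left(14 \right)} = - 990 \left(- \frac{2}{3} + \frac{\left(24 + 14\right)^{2}}{3}\right) = - 990 \left(- \frac{2}{3} + \frac{38^{2}}{3}\right) = - 990 \left(- \frac{2}{3} + \frac{1}{3} \cdot 1444\right) = - 990 \left(- \frac{2}{3} + \frac{1444}{3}\right) = \left(-990\right) \frac{1442}{3} = -475860$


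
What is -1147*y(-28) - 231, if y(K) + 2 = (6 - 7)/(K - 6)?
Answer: 68995/34 ≈ 2029.3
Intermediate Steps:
y(K) = -2 - 1/(-6 + K) (y(K) = -2 + (6 - 7)/(K - 6) = -2 - 1/(-6 + K))
-1147*y(-28) - 231 = -1147*(11 - 2*(-28))/(-6 - 28) - 231 = -1147*(11 + 56)/(-34) - 231 = -(-1147)*67/34 - 231 = -1147*(-67/34) - 231 = 76849/34 - 231 = 68995/34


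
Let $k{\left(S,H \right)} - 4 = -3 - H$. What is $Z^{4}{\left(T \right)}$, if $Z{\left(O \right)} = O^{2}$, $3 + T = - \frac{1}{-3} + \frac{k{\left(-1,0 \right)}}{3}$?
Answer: $\frac{5764801}{6561} \approx 878.65$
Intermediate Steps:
$k{\left(S,H \right)} = 1 - H$ ($k{\left(S,H \right)} = 4 - \left(3 + H\right) = 1 - H$)
$T = - \frac{7}{3}$ ($T = -3 + \left(- \frac{1}{-3} + \frac{1 - 0}{3}\right) = -3 + \left(\left(-1\right) \left(- \frac{1}{3}\right) + \left(1 + 0\right) \frac{1}{3}\right) = -3 + \left(\frac{1}{3} + 1 \cdot \frac{1}{3}\right) = -3 + \left(\frac{1}{3} + \frac{1}{3}\right) = -3 + \frac{2}{3} = - \frac{7}{3} \approx -2.3333$)
$Z^{4}{\left(T \right)} = \left(\left(- \frac{7}{3}\right)^{2}\right)^{4} = \left(\frac{49}{9}\right)^{4} = \frac{5764801}{6561}$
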